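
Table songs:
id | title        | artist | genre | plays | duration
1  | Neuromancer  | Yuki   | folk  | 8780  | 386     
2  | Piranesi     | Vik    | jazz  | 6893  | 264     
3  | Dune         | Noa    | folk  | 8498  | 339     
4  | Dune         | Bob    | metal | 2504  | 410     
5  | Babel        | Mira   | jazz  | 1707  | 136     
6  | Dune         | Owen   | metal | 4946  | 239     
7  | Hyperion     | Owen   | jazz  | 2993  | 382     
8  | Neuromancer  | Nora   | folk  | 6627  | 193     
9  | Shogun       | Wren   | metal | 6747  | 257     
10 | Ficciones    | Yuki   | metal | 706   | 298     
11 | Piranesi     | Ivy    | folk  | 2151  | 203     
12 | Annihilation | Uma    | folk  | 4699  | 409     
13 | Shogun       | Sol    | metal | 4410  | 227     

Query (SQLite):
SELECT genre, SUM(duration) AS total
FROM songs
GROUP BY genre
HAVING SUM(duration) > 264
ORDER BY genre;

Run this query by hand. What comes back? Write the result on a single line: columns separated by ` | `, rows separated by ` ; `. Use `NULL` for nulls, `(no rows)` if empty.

Partition songs by genre; compute SUM(duration) within each group.
HAVING: keep groups where SUM(duration) > 264.
  folk: ids {1, 3, 8, 11, 12} → SUM(duration)=1530
  jazz: ids {2, 5, 7} → SUM(duration)=782
  metal: ids {4, 6, 9, 10, 13} → SUM(duration)=1431

folk | 1530 ; jazz | 782 ; metal | 1431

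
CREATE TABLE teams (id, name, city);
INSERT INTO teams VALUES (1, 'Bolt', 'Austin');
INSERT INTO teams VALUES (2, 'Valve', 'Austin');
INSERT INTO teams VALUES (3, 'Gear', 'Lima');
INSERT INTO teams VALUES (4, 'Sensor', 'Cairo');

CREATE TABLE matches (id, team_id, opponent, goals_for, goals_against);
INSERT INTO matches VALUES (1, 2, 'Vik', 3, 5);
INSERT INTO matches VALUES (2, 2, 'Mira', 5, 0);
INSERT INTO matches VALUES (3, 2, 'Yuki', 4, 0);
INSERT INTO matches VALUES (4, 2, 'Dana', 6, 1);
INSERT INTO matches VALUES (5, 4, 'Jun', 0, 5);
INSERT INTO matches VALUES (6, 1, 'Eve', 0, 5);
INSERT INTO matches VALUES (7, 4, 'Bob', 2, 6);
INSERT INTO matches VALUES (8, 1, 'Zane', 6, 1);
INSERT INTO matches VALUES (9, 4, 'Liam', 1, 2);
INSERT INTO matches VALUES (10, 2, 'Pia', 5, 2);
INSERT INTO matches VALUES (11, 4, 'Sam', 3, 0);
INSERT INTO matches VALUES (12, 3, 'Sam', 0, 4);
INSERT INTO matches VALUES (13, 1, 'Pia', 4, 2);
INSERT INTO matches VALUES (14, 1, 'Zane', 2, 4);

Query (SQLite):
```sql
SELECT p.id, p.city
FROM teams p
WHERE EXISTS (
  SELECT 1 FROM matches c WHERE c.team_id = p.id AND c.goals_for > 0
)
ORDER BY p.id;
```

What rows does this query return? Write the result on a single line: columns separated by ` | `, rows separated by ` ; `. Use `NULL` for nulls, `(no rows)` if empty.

For each teams row, check whether any matches with matching team_id has goals_for > 0.
Keep rows where that is true.

1 | Austin ; 2 | Austin ; 4 | Cairo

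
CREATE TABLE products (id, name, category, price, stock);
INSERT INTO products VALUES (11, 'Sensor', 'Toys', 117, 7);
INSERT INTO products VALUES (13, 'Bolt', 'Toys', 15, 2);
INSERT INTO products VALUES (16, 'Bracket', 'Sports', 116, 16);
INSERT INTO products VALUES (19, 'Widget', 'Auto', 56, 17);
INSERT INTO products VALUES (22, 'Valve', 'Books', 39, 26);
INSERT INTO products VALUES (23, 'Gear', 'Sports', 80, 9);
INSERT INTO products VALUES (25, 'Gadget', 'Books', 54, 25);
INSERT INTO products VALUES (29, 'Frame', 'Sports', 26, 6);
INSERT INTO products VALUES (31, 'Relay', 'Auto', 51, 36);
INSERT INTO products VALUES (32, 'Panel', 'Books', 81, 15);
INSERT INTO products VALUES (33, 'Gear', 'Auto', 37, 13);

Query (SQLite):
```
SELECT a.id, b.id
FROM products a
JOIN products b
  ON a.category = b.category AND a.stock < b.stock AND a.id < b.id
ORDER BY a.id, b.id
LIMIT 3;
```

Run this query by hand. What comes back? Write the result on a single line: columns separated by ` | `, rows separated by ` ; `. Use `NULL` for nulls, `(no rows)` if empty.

19 | 31

Pairs (a,b) with same category, a.stock < b.stock, a.id < b.id.
category groups: Auto:{19,31,33} Books:{22,25,32} Sports:{16,23,29} Toys:{11,13}
Ordered by (a.id, b.id); first 3.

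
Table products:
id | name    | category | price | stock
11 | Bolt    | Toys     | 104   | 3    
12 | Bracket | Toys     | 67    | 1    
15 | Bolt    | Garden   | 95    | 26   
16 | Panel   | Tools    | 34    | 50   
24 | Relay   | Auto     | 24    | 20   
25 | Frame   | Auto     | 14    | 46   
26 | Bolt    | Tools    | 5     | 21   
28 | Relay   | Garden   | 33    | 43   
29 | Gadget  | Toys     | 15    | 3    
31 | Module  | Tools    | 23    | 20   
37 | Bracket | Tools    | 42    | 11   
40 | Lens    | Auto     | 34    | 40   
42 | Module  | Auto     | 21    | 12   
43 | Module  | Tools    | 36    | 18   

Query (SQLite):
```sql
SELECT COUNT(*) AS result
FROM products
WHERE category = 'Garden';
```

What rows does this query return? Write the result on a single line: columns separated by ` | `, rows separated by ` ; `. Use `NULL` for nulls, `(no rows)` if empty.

Rows where category='Garden' → stock values: [26, 43].
COUNT(*) counts rows → 2.

2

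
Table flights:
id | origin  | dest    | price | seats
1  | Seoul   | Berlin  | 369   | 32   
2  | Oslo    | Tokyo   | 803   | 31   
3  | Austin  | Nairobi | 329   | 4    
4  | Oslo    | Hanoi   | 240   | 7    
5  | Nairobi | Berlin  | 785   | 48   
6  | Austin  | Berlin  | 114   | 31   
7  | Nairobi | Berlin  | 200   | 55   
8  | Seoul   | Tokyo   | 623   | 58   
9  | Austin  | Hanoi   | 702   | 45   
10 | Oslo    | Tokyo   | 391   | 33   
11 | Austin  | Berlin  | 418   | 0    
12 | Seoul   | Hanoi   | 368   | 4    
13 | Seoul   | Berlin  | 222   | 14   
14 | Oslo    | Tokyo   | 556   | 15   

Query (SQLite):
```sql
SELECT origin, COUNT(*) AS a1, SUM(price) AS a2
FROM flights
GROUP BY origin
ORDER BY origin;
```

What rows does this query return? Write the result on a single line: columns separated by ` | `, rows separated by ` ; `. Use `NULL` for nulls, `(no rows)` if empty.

Austin | 4 | 1563 ; Nairobi | 2 | 985 ; Oslo | 4 | 1990 ; Seoul | 4 | 1582

Group flights by origin.
Per group compute: COUNT(*), SUM(price).
  Austin: ids {3, 6, 9, 11} → COUNT(*)=4, SUM(price)=1563
  Nairobi: ids {5, 7} → COUNT(*)=2, SUM(price)=985
  Oslo: ids {2, 4, 10, 14} → COUNT(*)=4, SUM(price)=1990
  Seoul: ids {1, 8, 12, 13} → COUNT(*)=4, SUM(price)=1582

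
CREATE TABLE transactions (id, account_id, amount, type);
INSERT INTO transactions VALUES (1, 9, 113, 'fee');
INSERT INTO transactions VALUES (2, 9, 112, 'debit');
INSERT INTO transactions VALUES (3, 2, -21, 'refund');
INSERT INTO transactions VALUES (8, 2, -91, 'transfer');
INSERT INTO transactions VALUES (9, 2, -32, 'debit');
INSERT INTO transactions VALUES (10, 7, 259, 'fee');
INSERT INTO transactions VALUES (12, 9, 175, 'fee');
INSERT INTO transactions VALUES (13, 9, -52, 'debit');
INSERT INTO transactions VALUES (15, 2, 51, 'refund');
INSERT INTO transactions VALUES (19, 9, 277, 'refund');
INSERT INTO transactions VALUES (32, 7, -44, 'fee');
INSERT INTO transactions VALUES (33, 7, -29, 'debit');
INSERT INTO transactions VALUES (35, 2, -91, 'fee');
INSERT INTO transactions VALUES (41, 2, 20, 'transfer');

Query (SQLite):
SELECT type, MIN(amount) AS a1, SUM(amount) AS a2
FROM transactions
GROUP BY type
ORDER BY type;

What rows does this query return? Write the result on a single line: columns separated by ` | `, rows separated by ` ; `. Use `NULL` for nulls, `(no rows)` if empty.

Group transactions by type.
Per group compute: MIN(amount), SUM(amount).
  debit: ids {2, 9, 13, 33} → MIN(amount)=-52, SUM(amount)=-1
  fee: ids {1, 10, 12, 32, 35} → MIN(amount)=-91, SUM(amount)=412
  refund: ids {3, 15, 19} → MIN(amount)=-21, SUM(amount)=307
  transfer: ids {8, 41} → MIN(amount)=-91, SUM(amount)=-71

debit | -52 | -1 ; fee | -91 | 412 ; refund | -21 | 307 ; transfer | -91 | -71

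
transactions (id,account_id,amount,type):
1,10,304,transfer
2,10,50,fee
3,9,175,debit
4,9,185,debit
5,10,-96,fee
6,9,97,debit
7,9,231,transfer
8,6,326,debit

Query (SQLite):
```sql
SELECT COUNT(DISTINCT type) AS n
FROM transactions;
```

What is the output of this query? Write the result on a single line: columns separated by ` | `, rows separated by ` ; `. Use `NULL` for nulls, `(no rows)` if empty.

3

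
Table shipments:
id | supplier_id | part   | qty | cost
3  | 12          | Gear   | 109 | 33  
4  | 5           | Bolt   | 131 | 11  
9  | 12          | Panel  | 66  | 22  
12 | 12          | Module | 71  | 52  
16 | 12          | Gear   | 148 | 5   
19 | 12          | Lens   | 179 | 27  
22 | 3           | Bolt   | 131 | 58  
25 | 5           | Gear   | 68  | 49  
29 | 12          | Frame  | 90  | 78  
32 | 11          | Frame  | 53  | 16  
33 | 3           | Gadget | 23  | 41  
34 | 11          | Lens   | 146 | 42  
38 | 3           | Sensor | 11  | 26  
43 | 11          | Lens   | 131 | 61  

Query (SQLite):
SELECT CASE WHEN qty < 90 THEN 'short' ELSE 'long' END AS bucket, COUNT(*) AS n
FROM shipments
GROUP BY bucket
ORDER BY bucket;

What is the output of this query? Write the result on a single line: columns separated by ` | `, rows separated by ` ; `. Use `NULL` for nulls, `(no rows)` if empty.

Bucket rows by qty < 90 → 'short' else 'long'; count each bucket.

long | 8 ; short | 6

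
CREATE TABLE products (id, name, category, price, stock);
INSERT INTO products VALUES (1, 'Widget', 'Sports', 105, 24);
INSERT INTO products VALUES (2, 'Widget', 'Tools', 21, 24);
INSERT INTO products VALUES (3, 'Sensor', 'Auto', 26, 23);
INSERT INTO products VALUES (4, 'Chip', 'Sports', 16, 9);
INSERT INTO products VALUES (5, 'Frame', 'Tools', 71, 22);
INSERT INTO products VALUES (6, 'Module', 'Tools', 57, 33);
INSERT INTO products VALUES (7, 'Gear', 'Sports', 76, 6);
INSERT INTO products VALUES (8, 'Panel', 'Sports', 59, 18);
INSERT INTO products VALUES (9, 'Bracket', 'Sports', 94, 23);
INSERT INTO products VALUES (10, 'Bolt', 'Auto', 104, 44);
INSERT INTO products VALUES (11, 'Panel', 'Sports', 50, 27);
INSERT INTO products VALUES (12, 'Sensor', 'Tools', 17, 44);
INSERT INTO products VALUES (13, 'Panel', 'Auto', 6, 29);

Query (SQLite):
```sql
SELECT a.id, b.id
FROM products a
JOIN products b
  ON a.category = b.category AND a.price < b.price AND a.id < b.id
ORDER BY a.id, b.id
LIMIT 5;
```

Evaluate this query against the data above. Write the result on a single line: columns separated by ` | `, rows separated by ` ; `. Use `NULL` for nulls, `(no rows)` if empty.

Pairs (a,b) with same category, a.price < b.price, a.id < b.id.
category groups: Auto:{3,10,13} Sports:{1,4,7,8,9,11} Tools:{2,5,6,12}
Ordered by (a.id, b.id); first 5.

2 | 5 ; 2 | 6 ; 3 | 10 ; 4 | 7 ; 4 | 8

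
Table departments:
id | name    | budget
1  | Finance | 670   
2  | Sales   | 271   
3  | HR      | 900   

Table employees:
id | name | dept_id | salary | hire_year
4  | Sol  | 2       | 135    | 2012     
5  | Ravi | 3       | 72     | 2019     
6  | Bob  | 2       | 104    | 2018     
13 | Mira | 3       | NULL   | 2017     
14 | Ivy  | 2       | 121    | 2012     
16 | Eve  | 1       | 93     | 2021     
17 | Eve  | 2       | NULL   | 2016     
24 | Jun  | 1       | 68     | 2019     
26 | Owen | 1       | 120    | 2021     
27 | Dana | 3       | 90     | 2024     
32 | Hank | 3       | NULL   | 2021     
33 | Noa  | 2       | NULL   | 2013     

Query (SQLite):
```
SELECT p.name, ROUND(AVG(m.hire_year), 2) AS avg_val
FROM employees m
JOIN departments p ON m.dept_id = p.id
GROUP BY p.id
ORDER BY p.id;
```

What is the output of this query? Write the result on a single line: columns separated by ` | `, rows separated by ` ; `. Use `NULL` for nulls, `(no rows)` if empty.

Join each employees row to its departments via dept_id.
Group joined rows by departments.id; compute ROUND(AVG(m.hire_year), 2) per group.
  1: ids {16, 24, 26} → ROUND(AVG(m.hire_year), 2)=2020.33
  2: ids {4, 6, 14, 17, 33} → ROUND(AVG(m.hire_year), 2)=2014.2
  3: ids {5, 13, 27, 32} → ROUND(AVG(m.hire_year), 2)=2020.25

Finance | 2020.33 ; Sales | 2014.2 ; HR | 2020.25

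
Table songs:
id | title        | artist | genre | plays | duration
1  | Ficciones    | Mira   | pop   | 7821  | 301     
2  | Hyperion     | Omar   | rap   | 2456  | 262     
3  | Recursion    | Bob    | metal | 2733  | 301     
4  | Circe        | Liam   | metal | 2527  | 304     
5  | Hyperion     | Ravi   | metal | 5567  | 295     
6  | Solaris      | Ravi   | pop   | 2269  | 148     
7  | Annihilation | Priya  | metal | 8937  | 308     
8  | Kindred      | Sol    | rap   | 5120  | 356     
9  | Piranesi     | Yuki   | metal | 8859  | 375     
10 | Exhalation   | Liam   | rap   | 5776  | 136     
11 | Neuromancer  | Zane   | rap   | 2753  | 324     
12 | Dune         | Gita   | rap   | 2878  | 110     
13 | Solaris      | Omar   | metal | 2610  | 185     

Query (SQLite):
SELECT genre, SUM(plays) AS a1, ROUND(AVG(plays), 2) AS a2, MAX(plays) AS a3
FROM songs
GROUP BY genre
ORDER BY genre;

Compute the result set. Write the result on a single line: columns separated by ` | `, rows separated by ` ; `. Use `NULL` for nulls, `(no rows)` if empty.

metal | 31233 | 5205.5 | 8937 ; pop | 10090 | 5045 | 7821 ; rap | 18983 | 3796.6 | 5776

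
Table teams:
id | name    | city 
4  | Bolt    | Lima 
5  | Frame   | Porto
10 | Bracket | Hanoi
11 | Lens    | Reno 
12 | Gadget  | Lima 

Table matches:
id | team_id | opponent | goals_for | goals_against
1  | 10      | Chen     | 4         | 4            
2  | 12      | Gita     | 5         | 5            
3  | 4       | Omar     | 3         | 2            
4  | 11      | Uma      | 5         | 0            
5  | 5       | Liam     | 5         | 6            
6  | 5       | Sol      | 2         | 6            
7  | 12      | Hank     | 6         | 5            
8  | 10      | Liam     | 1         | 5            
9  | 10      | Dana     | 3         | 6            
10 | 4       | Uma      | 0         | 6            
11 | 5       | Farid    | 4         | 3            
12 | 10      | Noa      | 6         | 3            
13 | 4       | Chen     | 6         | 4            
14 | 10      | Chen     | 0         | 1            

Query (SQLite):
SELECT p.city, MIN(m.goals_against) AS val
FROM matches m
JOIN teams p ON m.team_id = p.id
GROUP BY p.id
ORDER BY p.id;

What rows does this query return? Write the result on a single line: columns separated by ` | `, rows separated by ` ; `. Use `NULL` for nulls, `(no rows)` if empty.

Join each matches row to its teams via team_id.
Group joined rows by teams.id; compute MIN(m.goals_against) per group.
  4: ids {3, 10, 13} → MIN(m.goals_against)=2
  5: ids {5, 6, 11} → MIN(m.goals_against)=3
  10: ids {1, 8, 9, 12, 14} → MIN(m.goals_against)=1
  11: ids {4} → MIN(m.goals_against)=0
  12: ids {2, 7} → MIN(m.goals_against)=5

Lima | 2 ; Porto | 3 ; Hanoi | 1 ; Reno | 0 ; Lima | 5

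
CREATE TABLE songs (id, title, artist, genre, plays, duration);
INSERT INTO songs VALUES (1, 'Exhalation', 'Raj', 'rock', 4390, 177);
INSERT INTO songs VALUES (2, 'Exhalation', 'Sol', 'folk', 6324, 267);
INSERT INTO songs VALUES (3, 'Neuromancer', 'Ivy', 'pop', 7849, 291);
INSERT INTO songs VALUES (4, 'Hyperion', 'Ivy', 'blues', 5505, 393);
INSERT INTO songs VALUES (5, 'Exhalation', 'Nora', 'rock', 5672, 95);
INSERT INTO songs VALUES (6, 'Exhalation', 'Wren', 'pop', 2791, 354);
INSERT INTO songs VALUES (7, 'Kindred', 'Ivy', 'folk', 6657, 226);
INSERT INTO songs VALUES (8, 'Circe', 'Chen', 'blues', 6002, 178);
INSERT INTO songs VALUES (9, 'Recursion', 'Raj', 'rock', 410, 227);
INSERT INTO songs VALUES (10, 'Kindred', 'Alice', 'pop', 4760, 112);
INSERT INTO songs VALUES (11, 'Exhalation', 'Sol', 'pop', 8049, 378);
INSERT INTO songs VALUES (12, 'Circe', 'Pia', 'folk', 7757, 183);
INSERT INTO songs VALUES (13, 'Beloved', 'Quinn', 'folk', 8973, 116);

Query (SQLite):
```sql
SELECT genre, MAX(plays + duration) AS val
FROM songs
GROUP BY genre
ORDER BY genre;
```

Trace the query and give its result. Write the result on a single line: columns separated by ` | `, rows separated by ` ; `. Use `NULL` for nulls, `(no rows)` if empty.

blues | 6180 ; folk | 9089 ; pop | 8427 ; rock | 5767

For each row compute plays + duration.
Group by genre; take MAX of the expression per group.
  blues: ids {4, 8} → MAX(plays + duration)=6180
  folk: ids {2, 7, 12, 13} → MAX(plays + duration)=9089
  pop: ids {3, 6, 10, 11} → MAX(plays + duration)=8427
  rock: ids {1, 5, 9} → MAX(plays + duration)=5767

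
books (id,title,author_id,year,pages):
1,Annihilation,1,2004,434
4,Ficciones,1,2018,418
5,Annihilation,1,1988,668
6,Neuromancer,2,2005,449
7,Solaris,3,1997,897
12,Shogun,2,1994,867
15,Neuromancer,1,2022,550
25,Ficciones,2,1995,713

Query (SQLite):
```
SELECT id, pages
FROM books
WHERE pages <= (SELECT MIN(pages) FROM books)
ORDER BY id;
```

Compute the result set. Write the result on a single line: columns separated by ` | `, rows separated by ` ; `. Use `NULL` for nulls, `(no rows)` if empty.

Scalar subquery: MIN(pages) over all books rows = 418.
Keep rows where pages <= that value.

4 | 418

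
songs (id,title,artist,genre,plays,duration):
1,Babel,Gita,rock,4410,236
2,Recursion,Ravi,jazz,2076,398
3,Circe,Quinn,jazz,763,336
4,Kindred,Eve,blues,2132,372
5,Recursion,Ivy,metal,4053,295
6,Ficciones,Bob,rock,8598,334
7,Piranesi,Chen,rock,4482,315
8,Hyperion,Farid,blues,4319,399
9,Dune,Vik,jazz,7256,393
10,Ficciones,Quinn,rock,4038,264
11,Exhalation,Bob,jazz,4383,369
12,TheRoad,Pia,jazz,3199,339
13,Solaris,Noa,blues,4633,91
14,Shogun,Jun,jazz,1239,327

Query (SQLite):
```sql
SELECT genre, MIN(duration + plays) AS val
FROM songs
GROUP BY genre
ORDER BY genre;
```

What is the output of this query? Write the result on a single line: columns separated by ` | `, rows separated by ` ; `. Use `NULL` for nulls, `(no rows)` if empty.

For each row compute duration + plays.
Group by genre; take MIN of the expression per group.
  blues: ids {4, 8, 13} → MIN(duration + plays)=2504
  jazz: ids {2, 3, 9, 11, 12, 14} → MIN(duration + plays)=1099
  metal: ids {5} → MIN(duration + plays)=4348
  rock: ids {1, 6, 7, 10} → MIN(duration + plays)=4302

blues | 2504 ; jazz | 1099 ; metal | 4348 ; rock | 4302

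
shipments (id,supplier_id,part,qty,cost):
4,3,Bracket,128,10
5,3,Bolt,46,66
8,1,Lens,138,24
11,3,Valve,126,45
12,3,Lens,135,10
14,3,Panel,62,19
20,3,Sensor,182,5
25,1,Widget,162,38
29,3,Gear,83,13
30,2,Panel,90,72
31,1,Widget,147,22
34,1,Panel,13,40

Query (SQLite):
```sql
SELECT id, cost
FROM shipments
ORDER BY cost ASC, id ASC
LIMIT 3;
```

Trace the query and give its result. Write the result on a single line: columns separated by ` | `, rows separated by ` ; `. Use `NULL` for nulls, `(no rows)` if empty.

20 | 5 ; 4 | 10 ; 12 | 10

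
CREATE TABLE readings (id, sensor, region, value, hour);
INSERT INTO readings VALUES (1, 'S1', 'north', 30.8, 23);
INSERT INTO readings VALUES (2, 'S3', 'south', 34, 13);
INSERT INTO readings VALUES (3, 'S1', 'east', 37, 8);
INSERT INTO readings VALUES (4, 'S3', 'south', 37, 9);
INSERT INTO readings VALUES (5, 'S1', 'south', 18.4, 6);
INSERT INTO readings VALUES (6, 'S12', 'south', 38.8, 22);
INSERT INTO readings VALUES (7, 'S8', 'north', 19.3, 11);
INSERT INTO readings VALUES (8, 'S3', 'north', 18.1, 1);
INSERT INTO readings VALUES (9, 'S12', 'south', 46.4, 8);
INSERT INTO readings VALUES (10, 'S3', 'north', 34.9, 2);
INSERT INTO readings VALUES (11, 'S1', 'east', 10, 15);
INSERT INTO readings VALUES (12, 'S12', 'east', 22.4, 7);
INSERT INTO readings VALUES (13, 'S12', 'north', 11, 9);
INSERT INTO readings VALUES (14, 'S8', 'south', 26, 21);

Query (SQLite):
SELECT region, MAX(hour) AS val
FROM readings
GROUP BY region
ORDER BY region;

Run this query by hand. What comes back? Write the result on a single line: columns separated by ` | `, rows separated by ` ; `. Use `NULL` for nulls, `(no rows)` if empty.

Partition readings by region; compute MAX(hour) within each group.
  east: ids {3, 11, 12} → MAX(hour)=15
  north: ids {1, 7, 8, 10, 13} → MAX(hour)=23
  south: ids {2, 4, 5, 6, 9, 14} → MAX(hour)=22

east | 15 ; north | 23 ; south | 22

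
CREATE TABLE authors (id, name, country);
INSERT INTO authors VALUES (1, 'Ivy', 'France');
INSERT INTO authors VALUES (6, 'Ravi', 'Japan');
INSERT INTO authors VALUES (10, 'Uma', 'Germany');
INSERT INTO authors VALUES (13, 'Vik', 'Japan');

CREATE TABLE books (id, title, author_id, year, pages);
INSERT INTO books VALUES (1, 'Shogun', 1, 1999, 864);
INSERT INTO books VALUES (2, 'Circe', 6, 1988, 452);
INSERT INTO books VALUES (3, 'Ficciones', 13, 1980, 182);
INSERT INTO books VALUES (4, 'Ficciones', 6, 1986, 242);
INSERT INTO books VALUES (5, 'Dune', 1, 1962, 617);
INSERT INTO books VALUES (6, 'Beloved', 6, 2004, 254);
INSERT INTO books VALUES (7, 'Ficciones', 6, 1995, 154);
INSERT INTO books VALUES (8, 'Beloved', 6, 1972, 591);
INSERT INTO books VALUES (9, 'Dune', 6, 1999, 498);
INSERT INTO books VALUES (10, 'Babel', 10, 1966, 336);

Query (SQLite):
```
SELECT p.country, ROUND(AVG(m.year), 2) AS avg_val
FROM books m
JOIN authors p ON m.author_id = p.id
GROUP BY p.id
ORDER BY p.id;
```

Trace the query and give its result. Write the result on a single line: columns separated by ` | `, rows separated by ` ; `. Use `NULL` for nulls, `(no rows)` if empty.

France | 1980.5 ; Japan | 1990.67 ; Germany | 1966 ; Japan | 1980

Join each books row to its authors via author_id.
Group joined rows by authors.id; compute ROUND(AVG(m.year), 2) per group.
  1: ids {1, 5} → ROUND(AVG(m.year), 2)=1980.5
  6: ids {2, 4, 6, 7, 8, 9} → ROUND(AVG(m.year), 2)=1990.67
  10: ids {10} → ROUND(AVG(m.year), 2)=1966
  13: ids {3} → ROUND(AVG(m.year), 2)=1980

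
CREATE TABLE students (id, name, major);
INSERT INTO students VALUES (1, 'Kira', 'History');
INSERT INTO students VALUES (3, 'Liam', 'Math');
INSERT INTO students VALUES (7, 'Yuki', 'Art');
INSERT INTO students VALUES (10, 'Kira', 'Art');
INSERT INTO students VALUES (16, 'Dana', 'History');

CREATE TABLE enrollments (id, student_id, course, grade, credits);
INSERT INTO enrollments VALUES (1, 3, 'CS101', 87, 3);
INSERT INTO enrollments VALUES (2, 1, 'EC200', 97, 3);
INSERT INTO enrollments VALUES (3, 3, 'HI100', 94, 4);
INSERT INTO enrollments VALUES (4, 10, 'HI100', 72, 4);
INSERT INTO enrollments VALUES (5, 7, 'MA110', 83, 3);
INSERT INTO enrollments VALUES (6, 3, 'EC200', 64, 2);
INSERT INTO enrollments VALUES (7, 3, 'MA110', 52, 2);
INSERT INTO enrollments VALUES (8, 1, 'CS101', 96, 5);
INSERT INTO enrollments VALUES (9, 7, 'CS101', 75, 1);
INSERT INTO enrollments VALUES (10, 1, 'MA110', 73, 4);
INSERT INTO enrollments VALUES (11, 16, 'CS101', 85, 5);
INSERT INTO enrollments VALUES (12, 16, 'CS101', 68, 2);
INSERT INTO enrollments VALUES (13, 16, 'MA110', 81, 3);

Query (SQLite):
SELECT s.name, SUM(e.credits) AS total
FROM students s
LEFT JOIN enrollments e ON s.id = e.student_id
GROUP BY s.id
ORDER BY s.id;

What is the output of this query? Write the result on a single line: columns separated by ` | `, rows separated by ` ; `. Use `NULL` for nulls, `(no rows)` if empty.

LEFT JOIN keeps every students row; unmatched ones get NULL for enrollments columns.
Group by students.id and compute SUM(e.credits). SUM over an all-NULL group is NULL.
  1: ids {2, 8, 10} → SUM(e.credits)=12
  3: ids {1, 3, 6, 7} → SUM(e.credits)=11
  7: ids {5, 9} → SUM(e.credits)=4
  10: ids {4} → SUM(e.credits)=4
  16: ids {11, 12, 13} → SUM(e.credits)=10

Kira | 12 ; Liam | 11 ; Yuki | 4 ; Kira | 4 ; Dana | 10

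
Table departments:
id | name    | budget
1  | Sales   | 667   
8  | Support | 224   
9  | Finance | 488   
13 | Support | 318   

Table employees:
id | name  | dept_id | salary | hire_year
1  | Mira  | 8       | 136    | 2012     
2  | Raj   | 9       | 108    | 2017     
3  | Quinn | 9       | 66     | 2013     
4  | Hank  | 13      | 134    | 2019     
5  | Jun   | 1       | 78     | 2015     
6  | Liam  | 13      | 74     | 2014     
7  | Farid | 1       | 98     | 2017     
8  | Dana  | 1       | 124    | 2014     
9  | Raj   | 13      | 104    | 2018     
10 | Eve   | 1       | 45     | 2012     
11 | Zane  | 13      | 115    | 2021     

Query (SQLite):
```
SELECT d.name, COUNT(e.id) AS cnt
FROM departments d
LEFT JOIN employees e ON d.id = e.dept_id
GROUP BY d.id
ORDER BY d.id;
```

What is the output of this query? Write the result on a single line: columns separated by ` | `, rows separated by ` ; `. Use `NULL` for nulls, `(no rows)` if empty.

Sales | 4 ; Support | 1 ; Finance | 2 ; Support | 4

LEFT JOIN keeps every departments row; unmatched ones get NULL for employees columns.
Group by departments.id and compute COUNT(e.id). COUNT(col) of an all-NULL group is 0.
  1: ids {5, 7, 8, 10} → COUNT(e.id)=4
  8: ids {1} → COUNT(e.id)=1
  9: ids {2, 3} → COUNT(e.id)=2
  13: ids {4, 6, 9, 11} → COUNT(e.id)=4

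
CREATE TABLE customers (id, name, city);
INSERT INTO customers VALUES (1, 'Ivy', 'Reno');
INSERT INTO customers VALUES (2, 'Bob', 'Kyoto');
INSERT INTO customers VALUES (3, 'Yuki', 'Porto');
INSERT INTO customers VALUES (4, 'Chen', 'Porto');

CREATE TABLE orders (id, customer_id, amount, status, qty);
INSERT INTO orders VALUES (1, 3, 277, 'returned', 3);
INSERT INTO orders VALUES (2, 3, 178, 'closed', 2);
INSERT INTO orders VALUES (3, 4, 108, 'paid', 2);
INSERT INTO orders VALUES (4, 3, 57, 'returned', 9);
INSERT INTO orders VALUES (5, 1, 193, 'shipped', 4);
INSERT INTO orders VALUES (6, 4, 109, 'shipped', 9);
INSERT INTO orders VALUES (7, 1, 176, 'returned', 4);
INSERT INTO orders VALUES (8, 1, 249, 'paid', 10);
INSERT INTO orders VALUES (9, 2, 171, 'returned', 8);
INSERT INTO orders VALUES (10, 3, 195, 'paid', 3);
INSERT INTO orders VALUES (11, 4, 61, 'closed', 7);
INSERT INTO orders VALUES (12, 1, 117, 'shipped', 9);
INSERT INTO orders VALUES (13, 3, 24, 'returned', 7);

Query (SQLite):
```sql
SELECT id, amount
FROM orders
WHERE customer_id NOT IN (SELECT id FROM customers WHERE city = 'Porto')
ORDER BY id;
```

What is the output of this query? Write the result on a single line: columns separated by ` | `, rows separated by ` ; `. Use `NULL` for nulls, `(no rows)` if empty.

Inner query: customers.id where city = 'Porto'.
Outer: keep orders rows whose customer_id is not in that set.
Inner query → {3, 4}

5 | 193 ; 7 | 176 ; 8 | 249 ; 9 | 171 ; 12 | 117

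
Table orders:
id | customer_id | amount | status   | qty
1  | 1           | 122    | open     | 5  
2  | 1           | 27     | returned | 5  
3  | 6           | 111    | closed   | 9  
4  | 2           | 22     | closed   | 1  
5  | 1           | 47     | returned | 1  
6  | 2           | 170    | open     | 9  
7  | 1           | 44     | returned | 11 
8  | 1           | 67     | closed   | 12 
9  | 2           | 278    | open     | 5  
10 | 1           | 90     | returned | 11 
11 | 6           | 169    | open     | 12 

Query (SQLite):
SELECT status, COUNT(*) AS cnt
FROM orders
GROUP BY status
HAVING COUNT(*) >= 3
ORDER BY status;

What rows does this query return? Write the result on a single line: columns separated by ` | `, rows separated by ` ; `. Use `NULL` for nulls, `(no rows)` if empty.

closed | 3 ; open | 4 ; returned | 4

Partition orders by status; compute COUNT(*) within each group.
HAVING: keep groups with count ≥ 3.
  closed: ids {3, 4, 8} → COUNT(*)=3
  open: ids {1, 6, 9, 11} → COUNT(*)=4
  returned: ids {2, 5, 7, 10} → COUNT(*)=4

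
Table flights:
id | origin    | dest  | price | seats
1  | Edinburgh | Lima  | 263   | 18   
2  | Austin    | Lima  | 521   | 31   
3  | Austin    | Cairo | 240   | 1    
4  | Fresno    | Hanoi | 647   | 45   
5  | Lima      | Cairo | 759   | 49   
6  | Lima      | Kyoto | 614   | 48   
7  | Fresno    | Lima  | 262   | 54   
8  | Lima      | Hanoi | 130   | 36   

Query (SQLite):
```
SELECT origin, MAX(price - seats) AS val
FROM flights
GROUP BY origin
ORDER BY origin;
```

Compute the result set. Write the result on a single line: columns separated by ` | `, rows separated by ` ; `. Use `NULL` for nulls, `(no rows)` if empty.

For each row compute price - seats.
Group by origin; take MAX of the expression per group.
  Austin: ids {2, 3} → MAX(price - seats)=490
  Edinburgh: ids {1} → MAX(price - seats)=245
  Fresno: ids {4, 7} → MAX(price - seats)=602
  Lima: ids {5, 6, 8} → MAX(price - seats)=710

Austin | 490 ; Edinburgh | 245 ; Fresno | 602 ; Lima | 710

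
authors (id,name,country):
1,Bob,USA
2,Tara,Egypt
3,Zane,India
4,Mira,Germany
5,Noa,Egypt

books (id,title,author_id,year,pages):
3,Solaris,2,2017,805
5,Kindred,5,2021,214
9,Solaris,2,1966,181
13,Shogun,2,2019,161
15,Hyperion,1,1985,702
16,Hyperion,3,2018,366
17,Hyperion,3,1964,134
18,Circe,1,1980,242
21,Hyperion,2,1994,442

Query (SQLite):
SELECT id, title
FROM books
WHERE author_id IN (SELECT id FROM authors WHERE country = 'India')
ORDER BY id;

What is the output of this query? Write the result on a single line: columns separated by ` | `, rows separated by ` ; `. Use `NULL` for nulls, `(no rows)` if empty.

16 | Hyperion ; 17 | Hyperion

Inner query: authors.id where country = 'India'.
Outer: keep books rows whose author_id is in that set.
Inner query → {3}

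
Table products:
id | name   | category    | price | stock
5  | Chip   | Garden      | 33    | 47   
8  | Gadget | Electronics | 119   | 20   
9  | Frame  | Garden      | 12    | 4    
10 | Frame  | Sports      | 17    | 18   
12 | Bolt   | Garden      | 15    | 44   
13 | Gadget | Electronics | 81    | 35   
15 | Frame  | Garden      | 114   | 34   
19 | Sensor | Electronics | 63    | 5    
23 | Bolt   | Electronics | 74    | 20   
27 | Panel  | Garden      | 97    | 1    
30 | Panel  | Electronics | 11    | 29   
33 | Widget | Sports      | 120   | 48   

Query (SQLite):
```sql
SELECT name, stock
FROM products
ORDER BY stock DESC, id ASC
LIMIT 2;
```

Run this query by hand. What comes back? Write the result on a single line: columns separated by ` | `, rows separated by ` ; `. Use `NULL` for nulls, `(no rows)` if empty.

Sort by stock desc, tiebreak id asc: (48, id=33), (47, id=5), (44, id=12), (35, id=13), (34, id=15) …. Take first 2.

Widget | 48 ; Chip | 47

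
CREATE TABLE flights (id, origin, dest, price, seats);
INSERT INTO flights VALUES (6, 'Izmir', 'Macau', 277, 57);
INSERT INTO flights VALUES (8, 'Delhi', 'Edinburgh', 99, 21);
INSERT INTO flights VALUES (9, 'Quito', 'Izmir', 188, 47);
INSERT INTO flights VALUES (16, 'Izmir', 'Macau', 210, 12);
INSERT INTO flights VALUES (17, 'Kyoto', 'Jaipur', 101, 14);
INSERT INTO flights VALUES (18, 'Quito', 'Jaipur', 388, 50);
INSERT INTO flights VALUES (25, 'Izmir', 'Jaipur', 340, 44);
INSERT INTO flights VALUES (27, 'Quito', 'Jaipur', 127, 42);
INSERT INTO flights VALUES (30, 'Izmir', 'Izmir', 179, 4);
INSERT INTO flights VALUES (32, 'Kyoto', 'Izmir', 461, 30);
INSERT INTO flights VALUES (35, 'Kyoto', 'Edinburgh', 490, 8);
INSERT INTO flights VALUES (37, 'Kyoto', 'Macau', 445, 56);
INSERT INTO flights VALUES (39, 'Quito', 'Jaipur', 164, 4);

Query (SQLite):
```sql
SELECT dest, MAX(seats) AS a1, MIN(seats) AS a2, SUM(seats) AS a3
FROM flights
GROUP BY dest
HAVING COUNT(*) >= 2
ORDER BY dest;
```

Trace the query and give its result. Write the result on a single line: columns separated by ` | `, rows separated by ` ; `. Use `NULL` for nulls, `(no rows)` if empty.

Edinburgh | 21 | 8 | 29 ; Izmir | 47 | 4 | 81 ; Jaipur | 50 | 4 | 154 ; Macau | 57 | 12 | 125

Group flights by dest.
Per group compute: MAX(seats), MIN(seats), SUM(seats).
HAVING: drop groups with fewer than 2 rows.
  Edinburgh: ids {8, 35} → MAX(seats)=21, MIN(seats)=8, SUM(seats)=29
  Izmir: ids {9, 30, 32} → MAX(seats)=47, MIN(seats)=4, SUM(seats)=81
  Jaipur: ids {17, 18, 25, 27, 39} → MAX(seats)=50, MIN(seats)=4, SUM(seats)=154
  Macau: ids {6, 16, 37} → MAX(seats)=57, MIN(seats)=12, SUM(seats)=125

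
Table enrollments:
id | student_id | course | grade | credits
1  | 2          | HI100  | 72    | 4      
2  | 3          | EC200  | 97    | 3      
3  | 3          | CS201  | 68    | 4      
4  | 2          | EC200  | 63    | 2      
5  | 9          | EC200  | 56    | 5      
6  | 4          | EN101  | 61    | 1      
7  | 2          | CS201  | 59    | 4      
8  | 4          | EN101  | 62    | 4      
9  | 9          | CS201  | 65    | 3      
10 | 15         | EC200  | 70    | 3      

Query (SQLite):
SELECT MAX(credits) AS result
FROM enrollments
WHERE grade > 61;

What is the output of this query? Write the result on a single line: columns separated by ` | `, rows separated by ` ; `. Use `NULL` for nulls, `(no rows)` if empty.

4

Rows where grade > 61 → credits values: [4, 3, 4, 2, 4, 3, 3].
MAX of non-NULL values = 4.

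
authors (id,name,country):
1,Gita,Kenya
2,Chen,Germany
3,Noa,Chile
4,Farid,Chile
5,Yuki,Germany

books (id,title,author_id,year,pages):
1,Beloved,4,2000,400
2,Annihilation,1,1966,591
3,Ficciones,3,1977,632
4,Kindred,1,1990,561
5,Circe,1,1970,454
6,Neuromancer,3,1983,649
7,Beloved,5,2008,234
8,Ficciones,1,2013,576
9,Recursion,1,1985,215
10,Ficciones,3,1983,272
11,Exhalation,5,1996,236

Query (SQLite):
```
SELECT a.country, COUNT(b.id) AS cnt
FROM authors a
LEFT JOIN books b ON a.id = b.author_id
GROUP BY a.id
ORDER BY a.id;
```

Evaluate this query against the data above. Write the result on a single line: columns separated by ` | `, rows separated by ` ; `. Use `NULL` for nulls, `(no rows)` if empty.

Kenya | 5 ; Germany | 0 ; Chile | 3 ; Chile | 1 ; Germany | 2

LEFT JOIN keeps every authors row; unmatched ones get NULL for books columns.
Group by authors.id and compute COUNT(b.id). COUNT(col) of an all-NULL group is 0.
  1: ids {2, 4, 5, 8, 9} → COUNT(b.id)=5
  2: ids {—} → COUNT(b.id)=0
  3: ids {3, 6, 10} → COUNT(b.id)=3
  4: ids {1} → COUNT(b.id)=1
  5: ids {7, 11} → COUNT(b.id)=2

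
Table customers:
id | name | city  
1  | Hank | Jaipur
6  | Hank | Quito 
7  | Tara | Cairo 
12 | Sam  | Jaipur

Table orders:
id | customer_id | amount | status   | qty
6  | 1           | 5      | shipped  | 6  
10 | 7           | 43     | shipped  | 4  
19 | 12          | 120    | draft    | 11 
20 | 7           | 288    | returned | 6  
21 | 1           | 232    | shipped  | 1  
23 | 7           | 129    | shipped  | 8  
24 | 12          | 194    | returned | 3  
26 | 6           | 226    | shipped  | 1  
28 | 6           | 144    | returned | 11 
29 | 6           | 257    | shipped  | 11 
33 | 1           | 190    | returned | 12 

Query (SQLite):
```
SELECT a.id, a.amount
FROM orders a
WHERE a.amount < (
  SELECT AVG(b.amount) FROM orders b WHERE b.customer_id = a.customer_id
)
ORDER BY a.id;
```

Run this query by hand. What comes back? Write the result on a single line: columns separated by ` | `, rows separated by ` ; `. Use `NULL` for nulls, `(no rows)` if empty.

6 | 5 ; 10 | 43 ; 19 | 120 ; 23 | 129 ; 28 | 144

For each orders row a, compute AVG(amount) over rows sharing a.customer_id.
Keep row a if a.amount < that per-group AVG.
  customer_id=1: AVG(amount) = 142.333333
  customer_id=6: AVG(amount) = 209.0
  customer_id=7: AVG(amount) = 153.333333
  customer_id=12: AVG(amount) = 157.0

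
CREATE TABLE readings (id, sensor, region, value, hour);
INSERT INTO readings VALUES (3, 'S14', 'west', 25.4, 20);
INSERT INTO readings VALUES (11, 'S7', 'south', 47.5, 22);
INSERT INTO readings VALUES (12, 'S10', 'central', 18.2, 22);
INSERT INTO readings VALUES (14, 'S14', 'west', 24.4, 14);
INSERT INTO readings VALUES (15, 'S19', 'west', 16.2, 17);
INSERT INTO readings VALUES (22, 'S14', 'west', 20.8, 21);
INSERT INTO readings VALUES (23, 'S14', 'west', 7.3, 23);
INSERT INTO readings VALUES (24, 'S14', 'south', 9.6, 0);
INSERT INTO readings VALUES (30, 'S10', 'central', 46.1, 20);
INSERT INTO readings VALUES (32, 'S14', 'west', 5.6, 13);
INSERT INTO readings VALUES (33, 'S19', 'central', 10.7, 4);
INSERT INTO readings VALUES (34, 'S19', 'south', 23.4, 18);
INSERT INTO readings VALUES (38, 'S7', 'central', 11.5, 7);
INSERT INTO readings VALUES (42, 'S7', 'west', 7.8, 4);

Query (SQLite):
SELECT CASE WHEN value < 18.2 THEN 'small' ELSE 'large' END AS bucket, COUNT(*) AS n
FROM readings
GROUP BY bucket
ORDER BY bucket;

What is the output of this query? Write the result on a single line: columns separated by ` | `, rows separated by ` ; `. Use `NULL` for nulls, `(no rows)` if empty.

Bucket rows by value < 18.2 → 'small' else 'large'; count each bucket.

large | 7 ; small | 7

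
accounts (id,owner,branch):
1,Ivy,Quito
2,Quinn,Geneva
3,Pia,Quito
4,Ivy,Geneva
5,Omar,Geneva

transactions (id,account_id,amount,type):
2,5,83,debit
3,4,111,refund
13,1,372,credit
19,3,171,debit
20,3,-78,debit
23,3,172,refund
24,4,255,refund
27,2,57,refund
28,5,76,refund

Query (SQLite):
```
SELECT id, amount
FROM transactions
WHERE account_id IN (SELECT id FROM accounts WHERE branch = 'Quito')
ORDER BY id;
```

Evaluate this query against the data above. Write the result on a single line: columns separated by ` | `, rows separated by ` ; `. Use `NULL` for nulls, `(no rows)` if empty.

Inner query: accounts.id where branch = 'Quito'.
Outer: keep transactions rows whose account_id is in that set.
Inner query → {1, 3}

13 | 372 ; 19 | 171 ; 20 | -78 ; 23 | 172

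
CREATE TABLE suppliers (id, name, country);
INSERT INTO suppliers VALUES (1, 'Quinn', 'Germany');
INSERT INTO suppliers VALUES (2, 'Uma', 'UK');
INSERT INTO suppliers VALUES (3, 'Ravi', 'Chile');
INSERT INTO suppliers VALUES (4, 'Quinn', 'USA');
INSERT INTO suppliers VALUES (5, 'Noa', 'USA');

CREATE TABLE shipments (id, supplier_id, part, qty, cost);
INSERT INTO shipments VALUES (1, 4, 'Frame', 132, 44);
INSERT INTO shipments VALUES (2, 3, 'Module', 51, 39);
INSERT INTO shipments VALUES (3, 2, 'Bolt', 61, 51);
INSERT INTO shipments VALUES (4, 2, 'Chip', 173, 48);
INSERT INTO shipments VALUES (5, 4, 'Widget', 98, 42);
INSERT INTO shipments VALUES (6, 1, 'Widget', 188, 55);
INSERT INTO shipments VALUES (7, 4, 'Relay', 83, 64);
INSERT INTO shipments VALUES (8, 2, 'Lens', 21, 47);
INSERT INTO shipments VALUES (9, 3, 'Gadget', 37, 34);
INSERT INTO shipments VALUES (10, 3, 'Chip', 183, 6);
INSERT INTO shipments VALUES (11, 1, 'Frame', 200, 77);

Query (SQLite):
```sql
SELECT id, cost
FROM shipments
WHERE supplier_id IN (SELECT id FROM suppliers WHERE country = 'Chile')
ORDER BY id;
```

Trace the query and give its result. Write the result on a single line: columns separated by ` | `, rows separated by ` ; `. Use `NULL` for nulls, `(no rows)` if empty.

2 | 39 ; 9 | 34 ; 10 | 6

Inner query: suppliers.id where country = 'Chile'.
Outer: keep shipments rows whose supplier_id is in that set.
Inner query → {3}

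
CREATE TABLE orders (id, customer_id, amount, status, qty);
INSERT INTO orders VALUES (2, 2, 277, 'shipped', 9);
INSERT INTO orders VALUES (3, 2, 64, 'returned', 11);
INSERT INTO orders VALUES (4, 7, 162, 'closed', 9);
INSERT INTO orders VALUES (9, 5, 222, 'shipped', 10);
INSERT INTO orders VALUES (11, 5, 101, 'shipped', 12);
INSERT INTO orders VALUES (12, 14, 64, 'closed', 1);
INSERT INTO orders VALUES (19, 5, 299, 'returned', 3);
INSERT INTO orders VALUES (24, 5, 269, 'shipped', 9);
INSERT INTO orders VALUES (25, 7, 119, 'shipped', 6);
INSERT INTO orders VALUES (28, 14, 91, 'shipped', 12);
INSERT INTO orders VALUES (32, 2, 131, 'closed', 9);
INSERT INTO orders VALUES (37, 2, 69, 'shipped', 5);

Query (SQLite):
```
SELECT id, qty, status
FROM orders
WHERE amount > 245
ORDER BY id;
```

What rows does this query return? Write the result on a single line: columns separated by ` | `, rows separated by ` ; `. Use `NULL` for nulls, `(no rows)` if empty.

amount > 245: ids {2, 19, 24}

2 | 9 | shipped ; 19 | 3 | returned ; 24 | 9 | shipped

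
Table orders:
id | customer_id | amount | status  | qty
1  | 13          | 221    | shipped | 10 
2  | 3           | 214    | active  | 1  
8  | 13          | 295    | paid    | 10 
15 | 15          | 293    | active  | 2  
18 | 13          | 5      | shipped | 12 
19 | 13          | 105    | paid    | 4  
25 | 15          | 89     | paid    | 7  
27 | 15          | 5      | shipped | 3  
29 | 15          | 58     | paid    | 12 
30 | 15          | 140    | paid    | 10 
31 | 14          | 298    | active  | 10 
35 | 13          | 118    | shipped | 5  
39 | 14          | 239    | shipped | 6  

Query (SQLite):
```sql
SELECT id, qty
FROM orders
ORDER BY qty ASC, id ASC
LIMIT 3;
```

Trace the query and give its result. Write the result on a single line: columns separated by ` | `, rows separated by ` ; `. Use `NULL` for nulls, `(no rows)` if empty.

2 | 1 ; 15 | 2 ; 27 | 3

Sort by qty asc, tiebreak id asc: (1, id=2), (2, id=15), (3, id=27), (4, id=19), (5, id=35), (6, id=39) …. Take first 3.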